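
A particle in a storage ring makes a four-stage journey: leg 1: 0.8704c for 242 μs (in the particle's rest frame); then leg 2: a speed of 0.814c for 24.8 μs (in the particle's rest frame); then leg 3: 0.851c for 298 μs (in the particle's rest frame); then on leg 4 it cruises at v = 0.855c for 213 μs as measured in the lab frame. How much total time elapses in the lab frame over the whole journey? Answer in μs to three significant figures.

Leg 1: γ = 1/√(1 − 0.8704²) = 1/√0.2424 = 2.031; Δt_1 = 2.031 × 242 = 491.5 μs.
Leg 2: γ = 1/√(1 − 0.814²) = 1/√0.3374 = 1.722; Δt_2 = 1.722 × 24.8 = 42.69 μs.
Leg 3: γ = 1/√(1 − 0.851²) = 1/√0.2758 = 1.904; Δt_3 = 1.904 × 298 = 567.4 μs.
Leg 4: 213 μs is already measured in the lab frame.
Total: 491.5 + 42.69 + 567.4 + 213.0 μs.

Δt = 1310 μs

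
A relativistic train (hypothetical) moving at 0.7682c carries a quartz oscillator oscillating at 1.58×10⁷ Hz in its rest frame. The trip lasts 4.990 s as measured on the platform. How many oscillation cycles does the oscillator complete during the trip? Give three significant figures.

N = 5.05×10⁷

γ = 1/√(1 − 0.7682²) = 1/√0.4099 = 1.562
The oscillator's own cycle count is N = f × τ where τ is the proper time on the train. τ = Δt/γ = 4.990/1.562 = 3.195 s = 3.195×10⁰ s.
N = 1.58×10⁷ × 3.195×10⁰ = 5.048×10⁷.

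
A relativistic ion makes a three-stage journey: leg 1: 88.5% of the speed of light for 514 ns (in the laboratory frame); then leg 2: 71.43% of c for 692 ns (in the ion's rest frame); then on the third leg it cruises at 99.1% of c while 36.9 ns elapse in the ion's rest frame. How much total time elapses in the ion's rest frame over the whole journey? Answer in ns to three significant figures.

Leg 1: β = 0.885; γ = 1/√(1 − 0.885²) = 1/√0.2168 = 2.148; τ_1 = 514/2.148 = 239.3 ns.
Leg 2: 692 ns is already measured in the ion's rest frame.
Leg 3: 36.9 ns is already measured in the ion's rest frame.
Total: 239.3 + 692.0 + 36.90 ns.

τ = 968 ns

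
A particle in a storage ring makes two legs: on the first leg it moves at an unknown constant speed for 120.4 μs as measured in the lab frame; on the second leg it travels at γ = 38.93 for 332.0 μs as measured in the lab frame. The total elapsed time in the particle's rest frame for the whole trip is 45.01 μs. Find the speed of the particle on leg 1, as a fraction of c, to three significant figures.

Leg 1: speed unknown; τ_1 = 120.4/γ_1.
Leg 2: γ = 38.93; τ_2 = 332.0/38.93 = 8.528 μs.
Total proper time: τ_1 + 8.528 = 45.01, so τ_1 = 45.01 − 8.528 = 36.48 μs.
γ_1 = 120.4/36.48 = 3.300; β = √(1 − 1/γ²) = √0.9082.

β = 0.953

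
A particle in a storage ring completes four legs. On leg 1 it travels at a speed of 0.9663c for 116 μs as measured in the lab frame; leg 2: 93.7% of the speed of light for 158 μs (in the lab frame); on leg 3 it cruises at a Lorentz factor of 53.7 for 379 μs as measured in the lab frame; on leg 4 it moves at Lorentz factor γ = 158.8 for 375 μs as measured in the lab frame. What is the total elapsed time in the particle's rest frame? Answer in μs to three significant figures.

Leg 1: γ = 1/√(1 − 0.9663²) = 1/√0.06626 = 3.885; τ_1 = 116/3.885 = 29.86 μs.
Leg 2: β = 0.937; γ = 1/√(1 − 0.937²) = 1/√0.1220 = 2.863; τ_2 = 158/2.863 = 55.19 μs.
Leg 3: γ = 53.7; τ_3 = 379/53.70 = 7.058 μs.
Leg 4: γ = 158.8; τ_4 = 375/158.8 = 2.361 μs.
Total: 29.86 + 55.19 + 7.058 + 2.361 μs.

τ = 94.5 μs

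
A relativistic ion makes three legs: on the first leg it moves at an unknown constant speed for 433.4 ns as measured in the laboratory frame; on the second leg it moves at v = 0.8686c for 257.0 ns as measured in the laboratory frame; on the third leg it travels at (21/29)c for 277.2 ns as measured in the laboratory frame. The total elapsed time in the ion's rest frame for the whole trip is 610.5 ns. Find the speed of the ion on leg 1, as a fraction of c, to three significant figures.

β = 0.739

Leg 1: speed unknown; τ_1 = 433.4/γ_1.
Leg 2: γ = 1/√(1 − 0.8686²) = 1/√0.2455 = 2.018; τ_2 = 257.0/2.018 = 127.3 ns.
Leg 3: γ = 1/√(1 − (21/29)²) = 29/20 = 1.450; τ_3 = 277.2/1.450 = 191.2 ns.
Total proper time: τ_1 + 127.3 + 191.2 = 610.5, so τ_1 = 610.5 − 318.5 = 292.0 ns.
γ_1 = 433.4/292.0 = 1.484; β = √(1 − 1/γ²) = √0.5461.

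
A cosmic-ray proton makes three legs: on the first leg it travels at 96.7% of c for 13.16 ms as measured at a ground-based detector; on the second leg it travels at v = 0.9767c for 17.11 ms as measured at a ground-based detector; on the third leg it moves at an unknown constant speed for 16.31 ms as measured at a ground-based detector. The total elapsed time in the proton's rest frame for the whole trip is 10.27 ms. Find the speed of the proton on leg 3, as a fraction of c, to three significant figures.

β = 0.980

Leg 1: β = 0.967; γ = 1/√(1 − 0.967²) = 1/√0.06491 = 3.925; τ_1 = 13.16/3.925 = 3.353 ms.
Leg 2: γ = 1/√(1 − 0.9767²) = 1/√0.04606 = 4.660; τ_2 = 17.11/4.660 = 3.672 ms.
Leg 3: speed unknown; τ_3 = 16.31/γ_3.
Total proper time: 3.353 + 3.672 + τ_3 = 10.27, so τ_3 = 10.27 − 7.025 = 3.245 ms.
γ_3 = 16.31/3.245 = 5.026; β = √(1 − 1/γ²) = √0.9604.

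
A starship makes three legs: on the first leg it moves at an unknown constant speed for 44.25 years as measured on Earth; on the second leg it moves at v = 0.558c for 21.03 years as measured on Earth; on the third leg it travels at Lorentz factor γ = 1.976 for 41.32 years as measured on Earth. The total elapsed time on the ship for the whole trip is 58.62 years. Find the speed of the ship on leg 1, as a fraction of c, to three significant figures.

Leg 1: speed unknown; τ_1 = 44.25/γ_1.
Leg 2: γ = 1/√(1 − 0.558²) = 1/√0.6886 = 1.205; τ_2 = 21.03/1.205 = 17.45 years.
Leg 3: γ = 1.976; τ_3 = 41.32/1.976 = 20.91 years.
Total proper time: τ_1 + 17.45 + 20.91 = 58.62, so τ_1 = 58.62 − 38.36 = 20.26 years.
γ_1 = 44.25/20.26 = 2.184; β = √(1 − 1/γ²) = √0.7904.

β = 0.889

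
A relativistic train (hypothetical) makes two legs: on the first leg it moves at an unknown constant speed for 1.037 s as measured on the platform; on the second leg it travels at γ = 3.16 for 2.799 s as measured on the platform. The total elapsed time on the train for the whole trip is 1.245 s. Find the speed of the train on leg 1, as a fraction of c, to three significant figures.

β = 0.938

Leg 1: speed unknown; τ_1 = 1.037/γ_1.
Leg 2: γ = 3.16; τ_2 = 2.799/3.160 = 0.8858 s.
Total proper time: τ_1 + 0.8858 = 1.245, so τ_1 = 1.245 − 0.8858 = 0.3592 s.
γ_1 = 1.037/0.3592 = 2.887; β = √(1 − 1/γ²) = √0.8800.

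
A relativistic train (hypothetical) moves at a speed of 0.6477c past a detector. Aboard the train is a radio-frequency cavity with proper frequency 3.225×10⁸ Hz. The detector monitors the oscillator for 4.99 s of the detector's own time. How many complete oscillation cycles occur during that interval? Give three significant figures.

N = 1.23×10⁹

γ = 1/√(1 − 0.6477²) = 1/√0.5805 = 1.313
During 4.99 s of lab time, the oscillator's proper time advances by τ = Δt/γ = 4.99/1.313 = 3.802 s = 3.802×10⁰ s.
N = f × τ = 3.225×10⁸ × 3.802×10⁰ = 1.226×10⁹.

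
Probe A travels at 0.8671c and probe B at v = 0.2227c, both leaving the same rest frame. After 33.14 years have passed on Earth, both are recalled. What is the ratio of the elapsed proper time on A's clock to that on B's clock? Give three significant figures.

τ_A/τ_B = 0.511

A: γ = 1/√(1 − 0.8671²) = 1/√0.2481 = 2.007. B: γ = 1/√(1 − 0.2227²) = 1/√0.9504 = 1.026.
τ_A/τ_B = γ_B/γ_A = 1.026/2.007 = 0.5110, so τ_A/τ_B = 0.5110.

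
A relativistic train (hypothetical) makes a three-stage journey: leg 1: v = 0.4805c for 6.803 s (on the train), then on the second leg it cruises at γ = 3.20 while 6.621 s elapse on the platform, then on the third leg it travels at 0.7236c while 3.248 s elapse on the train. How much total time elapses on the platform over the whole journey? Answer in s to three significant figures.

Δt = 19.1 s

Leg 1: γ = 1/√(1 − 0.4805²) = 1/√0.7691 = 1.140; Δt_1 = 1.140 × 6.803 = 7.757 s.
Leg 2: 6.621 s is already measured on the platform.
Leg 3: γ = 1/√(1 − 0.7236²) = 1/√0.4764 = 1.449; Δt_3 = 1.449 × 3.248 = 4.706 s.
Total: 7.757 + 6.621 + 4.706 s.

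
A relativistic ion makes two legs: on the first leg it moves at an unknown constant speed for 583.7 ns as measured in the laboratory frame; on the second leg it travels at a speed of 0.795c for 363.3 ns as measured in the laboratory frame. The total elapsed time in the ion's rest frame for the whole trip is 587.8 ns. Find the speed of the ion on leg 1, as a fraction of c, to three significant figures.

Leg 1: speed unknown; τ_1 = 583.7/γ_1.
Leg 2: γ = 1/√(1 − 0.795²) = 1/√0.3680 = 1.649; τ_2 = 363.3/1.649 = 220.4 ns.
Total proper time: τ_1 + 220.4 = 587.8, so τ_1 = 587.8 − 220.4 = 367.4 ns.
γ_1 = 583.7/367.4 = 1.589; β = √(1 − 1/γ²) = √0.6038.

β = 0.777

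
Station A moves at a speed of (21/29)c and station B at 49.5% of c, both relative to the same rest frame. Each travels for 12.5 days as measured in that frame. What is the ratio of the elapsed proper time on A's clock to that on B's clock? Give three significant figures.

τ_A/τ_B = 0.794

A: γ = 1/√(1 − (21/29)²) = 29/20 = 1.450. B: β = 0.495; γ = 1/√(1 − 0.495²) = 1/√0.7550 = 1.151.
τ_A/τ_B = γ_B/γ_A = 1.151/1.450 = 0.7937, so τ_A/τ_B = 0.7937.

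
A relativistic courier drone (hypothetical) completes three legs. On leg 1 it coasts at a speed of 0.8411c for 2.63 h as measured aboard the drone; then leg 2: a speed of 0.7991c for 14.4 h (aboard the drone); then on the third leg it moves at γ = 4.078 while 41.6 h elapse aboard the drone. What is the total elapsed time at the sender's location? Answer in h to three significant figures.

Δt = 198 h

Leg 1: γ = 1/√(1 − 0.8411²) = 1/√0.2926 = 1.849; Δt_1 = 1.849 × 2.63 = 4.862 h.
Leg 2: γ = 1/√(1 − 0.7991²) = 1/√0.3614 = 1.663; Δt_2 = 1.663 × 14.4 = 23.95 h.
Leg 3: γ = 4.078; Δt_3 = 4.078 × 41.6 = 169.6 h.
Total: 4.862 + 23.95 + 169.6 h.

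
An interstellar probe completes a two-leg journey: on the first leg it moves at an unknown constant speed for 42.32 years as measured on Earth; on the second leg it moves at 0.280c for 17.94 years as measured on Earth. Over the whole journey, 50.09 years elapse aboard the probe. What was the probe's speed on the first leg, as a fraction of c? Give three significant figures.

Leg 1: speed unknown; τ_1 = 42.32/γ_1.
Leg 2: γ = 1/√(1 − 0.280²) = 25/24 ≈ 1.042; τ_2 = 17.94/1.042 = 17.22 years.
Total proper time: τ_1 + 17.22 = 50.09, so τ_1 = 50.09 − 17.22 = 32.87 years.
γ_1 = 42.32/32.87 = 1.288; β = √(1 − 1/γ²) = √0.3968.

β = 0.630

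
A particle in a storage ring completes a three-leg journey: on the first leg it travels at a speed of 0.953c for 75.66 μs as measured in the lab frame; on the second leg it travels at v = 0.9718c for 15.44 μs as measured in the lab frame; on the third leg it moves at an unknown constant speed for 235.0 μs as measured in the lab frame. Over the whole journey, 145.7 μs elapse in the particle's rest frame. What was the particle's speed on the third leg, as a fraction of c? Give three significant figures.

β = 0.862

Leg 1: γ = 1/√(1 − 0.953²) = 1/√0.09179 = 3.301; τ_1 = 75.66/3.301 = 22.92 μs.
Leg 2: γ = 1/√(1 − 0.9718²) = 1/√0.05560 = 4.241; τ_2 = 15.44/4.241 = 3.641 μs.
Leg 3: speed unknown; τ_3 = 235.0/γ_3.
Total proper time: 22.92 + 3.641 + τ_3 = 145.7, so τ_3 = 145.7 − 26.56 = 119.1 μs.
γ_3 = 235.0/119.1 = 1.973; β = √(1 − 1/γ²) = √0.7430.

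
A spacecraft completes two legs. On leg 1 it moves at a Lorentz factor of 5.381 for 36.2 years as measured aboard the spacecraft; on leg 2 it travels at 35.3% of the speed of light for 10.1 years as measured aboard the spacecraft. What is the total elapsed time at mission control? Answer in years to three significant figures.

Δt = 206 years

Leg 1: γ = 5.381; Δt_1 = 5.381 × 36.2 = 194.8 years.
Leg 2: β = 0.353; γ = 1/√(1 − 0.353²) = 1/√0.8754 = 1.069; Δt_2 = 1.069 × 10.1 = 10.79 years.
Total: 194.8 + 10.79 years.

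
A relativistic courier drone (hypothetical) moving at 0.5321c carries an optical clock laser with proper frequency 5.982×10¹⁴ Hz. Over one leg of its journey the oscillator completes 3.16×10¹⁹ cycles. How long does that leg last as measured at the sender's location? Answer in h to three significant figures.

Δt = 17.3 h

γ = 1/√(1 − 0.5321²) = 1/√0.7169 = 1.181
Proper time for N cycles: τ = N/f = 3.16×10¹⁹/(5.982×10¹⁴) = 5.283×10⁴ s = 14.67 h.
Lab-frame duration Δt = γτ = 1.181 × 14.67 = 17.33 h.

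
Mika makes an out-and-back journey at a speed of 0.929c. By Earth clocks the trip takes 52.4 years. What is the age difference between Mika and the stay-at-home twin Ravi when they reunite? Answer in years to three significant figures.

Δt − τ = 33.0 years

γ = 1/√(1 − 0.929²) = 1/√0.1370 = 2.702
Mika's elapsed proper time: τ = 52.4/2.702 = 19.39 years.
Age gap = Δt − τ = 52.4 − 19.39 years.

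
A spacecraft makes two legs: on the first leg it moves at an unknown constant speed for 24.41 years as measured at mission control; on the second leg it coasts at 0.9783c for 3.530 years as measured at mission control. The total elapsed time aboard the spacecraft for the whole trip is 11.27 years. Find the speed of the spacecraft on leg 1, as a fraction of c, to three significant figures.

β = 0.902

Leg 1: speed unknown; τ_1 = 24.41/γ_1.
Leg 2: γ = 1/√(1 − 0.9783²) = 1/√0.04293 = 4.826; τ_2 = 3.530/4.826 = 0.7314 years.
Total proper time: τ_1 + 0.7314 = 11.27, so τ_1 = 11.27 − 0.7314 = 10.54 years.
γ_1 = 24.41/10.54 = 2.316; β = √(1 − 1/γ²) = √0.8136.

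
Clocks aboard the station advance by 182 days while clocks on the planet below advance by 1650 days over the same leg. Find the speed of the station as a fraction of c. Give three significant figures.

The proper time is measured aboard the station (both events occur at the station's location); Δt is measured on the planet below. γ = Δt/τ = 1650/182 = 9.066.
β = √(1 − 1/γ²) = √(1 − 0.01217) = √0.9878

β = 0.994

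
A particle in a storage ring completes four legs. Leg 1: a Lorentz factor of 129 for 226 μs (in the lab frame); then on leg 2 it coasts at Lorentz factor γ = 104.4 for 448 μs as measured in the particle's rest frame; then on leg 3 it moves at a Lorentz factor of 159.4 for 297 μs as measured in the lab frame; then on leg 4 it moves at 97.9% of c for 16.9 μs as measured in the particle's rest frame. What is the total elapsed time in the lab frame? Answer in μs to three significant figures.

Δt = 4.74×10⁴ μs

Leg 1: 226 μs is already measured in the lab frame.
Leg 2: γ = 104.4; Δt_2 = 104.4 × 448 = 4.677×10⁴ μs.
Leg 3: 297 μs is already measured in the lab frame.
Leg 4: β = 0.979; γ = 1/√(1 − 0.979²) = 1/√0.04156 = 4.905; Δt_4 = 4.905 × 16.9 = 82.90 μs.
Total: 226.0 + 4.677×10⁴ + 297.0 + 82.90 μs.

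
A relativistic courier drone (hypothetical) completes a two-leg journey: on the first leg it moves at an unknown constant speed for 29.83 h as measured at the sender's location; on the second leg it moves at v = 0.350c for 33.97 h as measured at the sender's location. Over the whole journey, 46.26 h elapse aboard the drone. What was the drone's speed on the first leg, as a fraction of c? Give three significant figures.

β = 0.875

Leg 1: speed unknown; τ_1 = 29.83/γ_1.
Leg 2: γ = 1/√(1 − 0.350²) = 1/√0.8775 = 1.068; τ_2 = 33.97/1.068 = 31.82 h.
Total proper time: τ_1 + 31.82 = 46.26, so τ_1 = 46.26 − 31.82 = 14.44 h.
γ_1 = 29.83/14.44 = 2.066; β = √(1 − 1/γ²) = √0.7657.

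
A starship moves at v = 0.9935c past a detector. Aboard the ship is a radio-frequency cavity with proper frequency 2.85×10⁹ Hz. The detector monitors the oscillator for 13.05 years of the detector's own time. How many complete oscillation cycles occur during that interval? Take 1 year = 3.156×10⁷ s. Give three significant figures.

N = 1.34×10¹⁷

γ = 1/√(1 − 0.9935²) = 1/√0.01296 = 8.785
During 13.05 years of lab time, the oscillator's proper time advances by τ = Δt/γ = 13.05/8.785 = 1.486 years = 4.688×10⁷ s.
N = f × τ = 2.85×10⁹ × 4.688×10⁷ = 1.336×10¹⁷.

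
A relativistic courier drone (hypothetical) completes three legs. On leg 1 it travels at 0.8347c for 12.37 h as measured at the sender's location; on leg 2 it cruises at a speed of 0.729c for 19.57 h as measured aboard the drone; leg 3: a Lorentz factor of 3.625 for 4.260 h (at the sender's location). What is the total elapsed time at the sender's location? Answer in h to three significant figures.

Δt = 45.2 h

Leg 1: 12.37 h is already measured at the sender's location.
Leg 2: γ = 1/√(1 − 0.729²) = 1/√0.4686 = 1.461; Δt_2 = 1.461 × 19.57 = 28.59 h.
Leg 3: 4.260 h is already measured at the sender's location.
Total: 12.37 + 28.59 + 4.260 h.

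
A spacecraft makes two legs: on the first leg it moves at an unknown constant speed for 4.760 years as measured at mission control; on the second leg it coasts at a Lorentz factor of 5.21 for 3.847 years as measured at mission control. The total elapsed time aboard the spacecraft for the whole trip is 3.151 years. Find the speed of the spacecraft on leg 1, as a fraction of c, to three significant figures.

β = 0.862

Leg 1: speed unknown; τ_1 = 4.760/γ_1.
Leg 2: γ = 5.21; τ_2 = 3.847/5.210 = 0.7384 years.
Total proper time: τ_1 + 0.7384 = 3.151, so τ_1 = 3.151 − 0.7384 = 2.413 years.
γ_1 = 4.760/2.413 = 1.973; β = √(1 − 1/γ²) = √0.7431.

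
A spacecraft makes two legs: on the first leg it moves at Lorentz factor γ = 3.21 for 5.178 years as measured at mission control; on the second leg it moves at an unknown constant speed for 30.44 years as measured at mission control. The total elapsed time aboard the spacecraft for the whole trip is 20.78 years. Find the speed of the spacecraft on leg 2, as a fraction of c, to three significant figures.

Leg 1: γ = 3.21; τ_1 = 5.178/3.210 = 1.613 years.
Leg 2: speed unknown; τ_2 = 30.44/γ_2.
Total proper time: 1.613 + τ_2 = 20.78, so τ_2 = 20.78 − 1.613 = 19.17 years.
γ_2 = 30.44/19.17 = 1.588; β = √(1 − 1/γ²) = √0.6035.

β = 0.777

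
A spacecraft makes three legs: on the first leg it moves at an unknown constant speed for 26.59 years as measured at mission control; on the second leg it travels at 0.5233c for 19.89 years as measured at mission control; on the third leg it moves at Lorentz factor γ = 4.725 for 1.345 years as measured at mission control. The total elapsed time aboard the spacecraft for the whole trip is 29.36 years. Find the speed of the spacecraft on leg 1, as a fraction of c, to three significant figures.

Leg 1: speed unknown; τ_1 = 26.59/γ_1.
Leg 2: γ = 1/√(1 − 0.5233²) = 1/√0.7262 = 1.174; τ_2 = 19.89/1.174 = 16.95 years.
Leg 3: γ = 4.725; τ_3 = 1.345/4.725 = 0.2847 years.
Total proper time: τ_1 + 16.95 + 0.2847 = 29.36, so τ_1 = 29.36 − 17.23 = 12.13 years.
γ_1 = 26.59/12.13 = 2.193; β = √(1 − 1/γ²) = √0.7920.

β = 0.890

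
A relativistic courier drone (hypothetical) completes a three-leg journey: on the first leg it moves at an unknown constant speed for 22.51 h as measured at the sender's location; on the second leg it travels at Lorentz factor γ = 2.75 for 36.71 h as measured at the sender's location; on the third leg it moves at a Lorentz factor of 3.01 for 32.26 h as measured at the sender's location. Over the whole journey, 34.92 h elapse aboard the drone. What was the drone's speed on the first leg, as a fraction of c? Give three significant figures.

Leg 1: speed unknown; τ_1 = 22.51/γ_1.
Leg 2: γ = 2.75; τ_2 = 36.71/2.750 = 13.35 h.
Leg 3: γ = 3.01; τ_3 = 32.26/3.010 = 10.72 h.
Total proper time: τ_1 + 13.35 + 10.72 = 34.92, so τ_1 = 34.92 − 24.07 = 10.85 h.
γ_1 = 22.51/10.85 = 2.074; β = √(1 − 1/γ²) = √0.7675.

β = 0.876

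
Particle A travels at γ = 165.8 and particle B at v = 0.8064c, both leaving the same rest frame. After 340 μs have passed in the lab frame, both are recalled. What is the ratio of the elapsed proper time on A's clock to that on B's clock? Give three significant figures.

A: γ = 165.8. B: γ = 1/√(1 − 0.8064²) = 1/√0.3497 = 1.691.
τ_A/τ_B = γ_B/γ_A = 1.691/165.8 = 0.01020, so τ_A/τ_B = 0.01020.

τ_A/τ_B = 0.0102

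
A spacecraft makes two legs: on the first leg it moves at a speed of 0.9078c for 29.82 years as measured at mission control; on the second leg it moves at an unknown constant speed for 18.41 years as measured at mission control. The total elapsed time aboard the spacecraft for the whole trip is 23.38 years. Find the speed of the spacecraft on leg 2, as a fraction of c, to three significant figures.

Leg 1: γ = 1/√(1 − 0.9078²) = 1/√0.1759 = 2.384; τ_1 = 29.82/2.384 = 12.51 years.
Leg 2: speed unknown; τ_2 = 18.41/γ_2.
Total proper time: 12.51 + τ_2 = 23.38, so τ_2 = 23.38 − 12.51 = 10.87 years.
γ_2 = 18.41/10.87 = 1.693; β = √(1 − 1/γ²) = √0.6512.

β = 0.807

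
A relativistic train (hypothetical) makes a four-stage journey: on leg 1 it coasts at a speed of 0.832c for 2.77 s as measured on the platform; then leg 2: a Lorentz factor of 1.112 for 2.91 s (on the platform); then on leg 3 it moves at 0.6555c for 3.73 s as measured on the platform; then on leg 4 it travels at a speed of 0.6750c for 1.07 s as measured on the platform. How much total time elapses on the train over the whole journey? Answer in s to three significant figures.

τ = 7.76 s

Leg 1: γ = 1/√(1 − 0.832²) = 1/√0.3078 = 1.803; τ_1 = 2.77/1.803 = 1.537 s.
Leg 2: γ = 1.112; τ_2 = 2.91/1.112 = 2.617 s.
Leg 3: γ = 1/√(1 − 0.6555²) = 1/√0.5703 = 1.324; τ_3 = 3.73/1.324 = 2.817 s.
Leg 4: γ = 1/√(1 − 0.6750²) = 1/√0.5444 = 1.355; τ_4 = 1.07/1.355 = 0.7895 s.
Total: 1.537 + 2.617 + 2.817 + 0.7895 s.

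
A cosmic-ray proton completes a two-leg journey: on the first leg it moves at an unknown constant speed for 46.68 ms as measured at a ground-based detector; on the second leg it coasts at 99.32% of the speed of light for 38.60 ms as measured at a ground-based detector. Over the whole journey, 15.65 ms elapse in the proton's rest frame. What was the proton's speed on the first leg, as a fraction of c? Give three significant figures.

Leg 1: speed unknown; τ_1 = 46.68/γ_1.
Leg 2: β = 0.9932; γ = 1/√(1 − 0.9932²) = 1/√0.01355 = 8.590; τ_2 = 38.60/8.590 = 4.494 ms.
Total proper time: τ_1 + 4.494 = 15.65, so τ_1 = 15.65 − 4.494 = 11.16 ms.
γ_1 = 46.68/11.16 = 4.184; β = √(1 − 1/γ²) = √0.9429.

β = 0.971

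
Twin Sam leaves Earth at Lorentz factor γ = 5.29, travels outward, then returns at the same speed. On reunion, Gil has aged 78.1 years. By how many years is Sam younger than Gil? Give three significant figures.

γ = 5.29
Sam's elapsed proper time: τ = 78.1/5.290 = 14.76 years.
Age gap = Δt − τ = 78.1 − 14.76 years.

Δt − τ = 63.3 years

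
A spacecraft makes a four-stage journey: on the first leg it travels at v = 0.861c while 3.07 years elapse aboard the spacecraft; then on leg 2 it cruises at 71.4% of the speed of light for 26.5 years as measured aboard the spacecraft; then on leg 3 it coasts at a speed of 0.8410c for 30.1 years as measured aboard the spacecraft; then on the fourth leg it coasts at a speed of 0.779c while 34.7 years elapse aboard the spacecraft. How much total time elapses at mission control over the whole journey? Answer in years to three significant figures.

Δt = 155 years

Leg 1: γ = 1/√(1 − 0.861²) = 1/√0.2587 = 1.966; Δt_1 = 1.966 × 3.07 = 6.036 years.
Leg 2: β = 0.714; γ = 1/√(1 − 0.714²) = 1/√0.4902 = 1.428; Δt_2 = 1.428 × 26.5 = 37.85 years.
Leg 3: γ = 1/√(1 − 0.8410²) = 1/√0.2927 = 1.848; Δt_3 = 1.848 × 30.1 = 55.63 years.
Leg 4: γ = 1/√(1 − 0.779²) = 1/√0.3932 = 1.595; Δt_4 = 1.595 × 34.7 = 55.34 years.
Total: 6.036 + 37.85 + 55.63 + 55.34 years.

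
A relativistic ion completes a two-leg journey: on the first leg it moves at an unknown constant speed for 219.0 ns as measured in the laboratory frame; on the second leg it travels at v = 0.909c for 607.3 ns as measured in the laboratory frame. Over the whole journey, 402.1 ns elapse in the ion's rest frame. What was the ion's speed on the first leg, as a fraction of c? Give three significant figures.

β = 0.733

Leg 1: speed unknown; τ_1 = 219.0/γ_1.
Leg 2: γ = 1/√(1 − 0.909²) = 1/√0.1737 = 2.399; τ_2 = 607.3/2.399 = 253.1 ns.
Total proper time: τ_1 + 253.1 = 402.1, so τ_1 = 402.1 − 253.1 = 149.0 ns.
γ_1 = 219.0/149.0 = 1.470; β = √(1 − 1/γ²) = √0.5372.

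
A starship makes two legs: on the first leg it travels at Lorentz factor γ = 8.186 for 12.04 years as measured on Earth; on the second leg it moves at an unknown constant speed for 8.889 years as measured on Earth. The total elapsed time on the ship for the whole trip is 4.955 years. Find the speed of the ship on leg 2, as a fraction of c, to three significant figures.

Leg 1: γ = 8.186; τ_1 = 12.04/8.186 = 1.471 years.
Leg 2: speed unknown; τ_2 = 8.889/γ_2.
Total proper time: 1.471 + τ_2 = 4.955, so τ_2 = 4.955 − 1.471 = 3.484 years.
γ_2 = 8.889/3.484 = 2.551; β = √(1 − 1/γ²) = √0.8464.

β = 0.920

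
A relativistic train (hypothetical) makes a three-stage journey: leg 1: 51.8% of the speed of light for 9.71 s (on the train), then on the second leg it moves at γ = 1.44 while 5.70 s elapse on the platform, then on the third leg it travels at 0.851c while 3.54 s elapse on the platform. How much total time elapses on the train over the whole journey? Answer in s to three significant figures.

Leg 1: 9.71 s is already measured on the train.
Leg 2: γ = 1.44; τ_2 = 5.70/1.440 = 3.958 s.
Leg 3: γ = 1/√(1 − 0.851²) = 1/√0.2758 = 1.904; τ_3 = 3.54/1.904 = 1.859 s.
Total: 9.710 + 3.958 + 1.859 s.

τ = 15.5 s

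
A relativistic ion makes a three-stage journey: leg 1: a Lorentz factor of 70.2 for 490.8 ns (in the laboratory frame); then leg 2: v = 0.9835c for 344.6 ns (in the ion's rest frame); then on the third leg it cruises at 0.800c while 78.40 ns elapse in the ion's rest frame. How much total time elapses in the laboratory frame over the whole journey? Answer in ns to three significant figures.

Δt = 2530 ns

Leg 1: 490.8 ns is already measured in the laboratory frame.
Leg 2: γ = 1/√(1 − 0.9835²) = 1/√0.03273 = 5.528; Δt_2 = 5.528 × 344.6 = 1905 ns.
Leg 3: γ = 1/√(1 − 0.800²) = 5/3 ≈ 1.667; Δt_3 = 1.667 × 78.40 = 130.7 ns.
Total: 490.8 + 1905 + 130.7 ns.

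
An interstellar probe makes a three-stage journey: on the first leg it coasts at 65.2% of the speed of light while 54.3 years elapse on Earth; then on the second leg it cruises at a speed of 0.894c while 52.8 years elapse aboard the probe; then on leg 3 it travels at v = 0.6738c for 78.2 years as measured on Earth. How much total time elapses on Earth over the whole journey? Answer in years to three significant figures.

Δt = 250 years

Leg 1: 54.3 years is already measured on Earth.
Leg 2: γ = 1/√(1 − 0.894²) = 1/√0.2008 = 2.232; Δt_2 = 2.232 × 52.8 = 117.8 years.
Leg 3: 78.2 years is already measured on Earth.
Total: 54.30 + 117.8 + 78.20 years.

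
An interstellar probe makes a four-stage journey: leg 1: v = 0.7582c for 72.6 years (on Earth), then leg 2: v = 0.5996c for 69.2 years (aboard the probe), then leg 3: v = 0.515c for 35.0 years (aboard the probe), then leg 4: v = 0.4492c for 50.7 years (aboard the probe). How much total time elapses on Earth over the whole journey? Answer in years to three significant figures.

Leg 1: 72.6 years is already measured on Earth.
Leg 2: γ = 1/√(1 − 0.5996²) = 1/√0.6405 = 1.250; Δt_2 = 1.250 × 69.2 = 86.47 years.
Leg 3: γ = 1/√(1 − 0.515²) = 1/√0.7348 = 1.167; Δt_3 = 1.167 × 35.0 = 40.83 years.
Leg 4: γ = 1/√(1 − 0.4492²) = 1/√0.7982 = 1.119; Δt_4 = 1.119 × 50.7 = 56.75 years.
Total: 72.60 + 86.47 + 40.83 + 56.75 years.

Δt = 257 years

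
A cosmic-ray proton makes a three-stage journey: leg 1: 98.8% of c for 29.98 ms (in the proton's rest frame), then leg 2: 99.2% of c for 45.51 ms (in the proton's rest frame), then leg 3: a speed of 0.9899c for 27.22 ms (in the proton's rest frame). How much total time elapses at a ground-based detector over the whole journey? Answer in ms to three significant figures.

Leg 1: β = 0.988; γ = 1/√(1 − 0.988²) = 1/√0.02386 = 6.474; Δt_1 = 6.474 × 29.98 = 194.1 ms.
Leg 2: β = 0.992; γ = 1/√(1 − 0.992²) = 1/√0.01594 = 7.922; Δt_2 = 7.922 × 45.51 = 360.5 ms.
Leg 3: γ = 1/√(1 − 0.9899²) = 1/√0.02010 = 7.054; Δt_3 = 7.054 × 27.22 = 192.0 ms.
Total: 194.1 + 360.5 + 192.0 ms.

Δt = 747 ms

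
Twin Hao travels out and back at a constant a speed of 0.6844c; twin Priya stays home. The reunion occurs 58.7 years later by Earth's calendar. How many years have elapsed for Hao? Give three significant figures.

γ = 1/√(1 − 0.6844²) = 1/√0.5316 = 1.372
Hao's clock measures proper time along the trip: τ = Δt/γ = 58.7/1.372 years.

τ = 42.8 years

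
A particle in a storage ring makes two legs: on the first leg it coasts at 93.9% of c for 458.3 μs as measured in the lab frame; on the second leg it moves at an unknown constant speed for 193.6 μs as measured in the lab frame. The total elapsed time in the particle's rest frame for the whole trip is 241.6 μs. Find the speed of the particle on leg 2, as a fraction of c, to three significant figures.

β = 0.901

Leg 1: β = 0.939; γ = 1/√(1 − 0.939²) = 1/√0.1183 = 2.908; τ_1 = 458.3/2.908 = 157.6 μs.
Leg 2: speed unknown; τ_2 = 193.6/γ_2.
Total proper time: 157.6 + τ_2 = 241.6, so τ_2 = 241.6 − 157.6 = 83.98 μs.
γ_2 = 193.6/83.98 = 2.305; β = √(1 − 1/γ²) = √0.8118.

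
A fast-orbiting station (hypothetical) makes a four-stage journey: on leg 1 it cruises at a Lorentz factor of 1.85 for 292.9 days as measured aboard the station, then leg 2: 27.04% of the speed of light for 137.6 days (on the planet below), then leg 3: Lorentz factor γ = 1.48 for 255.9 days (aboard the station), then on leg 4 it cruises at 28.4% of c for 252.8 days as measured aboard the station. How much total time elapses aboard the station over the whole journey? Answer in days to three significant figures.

Leg 1: 292.9 days is already measured aboard the station.
Leg 2: β = 0.2704; γ = 1/√(1 − 0.2704²) = 1/√0.9269 = 1.039; τ_2 = 137.6/1.039 = 132.5 days.
Leg 3: 255.9 days is already measured aboard the station.
Leg 4: 252.8 days is already measured aboard the station.
Total: 292.9 + 132.5 + 255.9 + 252.8 days.

τ = 934 days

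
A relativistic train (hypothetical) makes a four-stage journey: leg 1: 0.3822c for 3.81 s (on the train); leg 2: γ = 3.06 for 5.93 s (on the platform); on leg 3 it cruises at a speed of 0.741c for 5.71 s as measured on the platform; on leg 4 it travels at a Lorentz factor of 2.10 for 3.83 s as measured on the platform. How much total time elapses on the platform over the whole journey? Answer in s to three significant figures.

Leg 1: γ = 1/√(1 − 0.3822²) = 1/√0.8539 = 1.082; Δt_1 = 1.082 × 3.81 = 4.123 s.
Leg 2: 5.93 s is already measured on the platform.
Leg 3: 5.71 s is already measured on the platform.
Leg 4: 3.83 s is already measured on the platform.
Total: 4.123 + 5.930 + 5.710 + 3.830 s.

Δt = 19.6 s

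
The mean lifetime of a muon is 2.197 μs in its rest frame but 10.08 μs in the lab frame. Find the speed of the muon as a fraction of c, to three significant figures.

γ = Δt/τ₀ = 10.08/2.197 = 4.588
β = √(1 − 1/γ²) = √(1 − 0.04750) = √0.9525

v = 0.976c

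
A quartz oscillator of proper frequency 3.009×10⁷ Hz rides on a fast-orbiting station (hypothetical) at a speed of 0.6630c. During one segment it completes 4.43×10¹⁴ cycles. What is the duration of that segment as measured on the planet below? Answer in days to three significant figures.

Δt = 228 days

γ = 1/√(1 − 0.6630²) = 1/√0.5604 = 1.336
Proper time for N cycles: τ = N/f = 4.43×10¹⁴/(3.009×10⁷) = 1.472×10⁷ s = 170.4 days.
Lab-frame duration Δt = γτ = 1.336 × 170.4 = 227.6 days.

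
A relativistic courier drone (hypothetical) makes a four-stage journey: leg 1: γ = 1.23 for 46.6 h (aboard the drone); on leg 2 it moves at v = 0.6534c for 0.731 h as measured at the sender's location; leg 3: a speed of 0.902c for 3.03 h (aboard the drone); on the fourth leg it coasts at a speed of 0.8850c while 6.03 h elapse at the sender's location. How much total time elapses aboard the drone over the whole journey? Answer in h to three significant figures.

Leg 1: 46.6 h is already measured aboard the drone.
Leg 2: γ = 1/√(1 − 0.6534²) = 1/√0.5731 = 1.321; τ_2 = 0.731/1.321 = 0.5534 h.
Leg 3: 3.03 h is already measured aboard the drone.
Leg 4: γ = 1/√(1 − 0.8850²) = 1/√0.2168 = 2.148; τ_4 = 6.03/2.148 = 2.808 h.
Total: 46.60 + 0.5534 + 3.030 + 2.808 h.

τ = 53.0 h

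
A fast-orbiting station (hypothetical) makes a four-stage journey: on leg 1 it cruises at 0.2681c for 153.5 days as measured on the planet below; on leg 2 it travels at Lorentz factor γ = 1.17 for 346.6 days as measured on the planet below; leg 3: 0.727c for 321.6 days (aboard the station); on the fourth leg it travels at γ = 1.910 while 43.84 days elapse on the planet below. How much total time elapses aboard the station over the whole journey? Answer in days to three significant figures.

Leg 1: γ = 1/√(1 − 0.2681²) = 1/√0.9281 = 1.038; τ_1 = 153.5/1.038 = 147.9 days.
Leg 2: γ = 1.17; τ_2 = 346.6/1.170 = 296.2 days.
Leg 3: 321.6 days is already measured aboard the station.
Leg 4: γ = 1.910; τ_4 = 43.84/1.910 = 22.95 days.
Total: 147.9 + 296.2 + 321.6 + 22.95 days.

τ = 789 days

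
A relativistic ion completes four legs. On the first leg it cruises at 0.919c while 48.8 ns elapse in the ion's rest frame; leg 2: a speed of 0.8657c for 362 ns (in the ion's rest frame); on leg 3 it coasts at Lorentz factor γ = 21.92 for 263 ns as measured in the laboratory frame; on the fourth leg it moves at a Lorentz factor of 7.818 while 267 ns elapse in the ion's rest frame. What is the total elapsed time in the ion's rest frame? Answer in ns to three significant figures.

Leg 1: 48.8 ns is already measured in the ion's rest frame.
Leg 2: 362 ns is already measured in the ion's rest frame.
Leg 3: γ = 21.92; τ_3 = 263/21.92 = 12.00 ns.
Leg 4: 267 ns is already measured in the ion's rest frame.
Total: 48.80 + 362.0 + 12.00 + 267.0 ns.

τ = 690 ns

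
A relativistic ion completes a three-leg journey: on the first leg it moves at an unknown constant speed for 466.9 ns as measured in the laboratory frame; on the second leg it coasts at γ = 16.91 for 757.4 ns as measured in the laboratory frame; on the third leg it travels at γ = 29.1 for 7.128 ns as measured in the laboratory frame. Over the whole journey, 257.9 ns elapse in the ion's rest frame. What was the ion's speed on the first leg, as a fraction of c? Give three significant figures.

β = 0.890

Leg 1: speed unknown; τ_1 = 466.9/γ_1.
Leg 2: γ = 16.91; τ_2 = 757.4/16.91 = 44.79 ns.
Leg 3: γ = 29.1; τ_3 = 7.128/29.10 = 0.2449 ns.
Total proper time: τ_1 + 44.79 + 0.2449 = 257.9, so τ_1 = 257.9 − 45.04 = 212.9 ns.
γ_1 = 466.9/212.9 = 2.193; β = √(1 − 1/γ²) = √0.7921.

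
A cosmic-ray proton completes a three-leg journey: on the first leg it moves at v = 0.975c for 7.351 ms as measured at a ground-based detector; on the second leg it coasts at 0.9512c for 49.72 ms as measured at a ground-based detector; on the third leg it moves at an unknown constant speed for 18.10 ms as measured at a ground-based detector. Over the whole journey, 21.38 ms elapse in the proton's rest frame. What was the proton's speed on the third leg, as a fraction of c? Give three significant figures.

β = 0.970

Leg 1: γ = 1/√(1 − 0.975²) = 1/√0.04938 = 4.500; τ_1 = 7.351/4.500 = 1.633 ms.
Leg 2: γ = 1/√(1 − 0.9512²) = 1/√0.09522 = 3.241; τ_2 = 49.72/3.241 = 15.34 ms.
Leg 3: speed unknown; τ_3 = 18.10/γ_3.
Total proper time: 1.633 + 15.34 + τ_3 = 21.38, so τ_3 = 21.38 − 16.98 = 4.404 ms.
γ_3 = 18.10/4.404 = 4.110; β = √(1 − 1/γ²) = √0.9408.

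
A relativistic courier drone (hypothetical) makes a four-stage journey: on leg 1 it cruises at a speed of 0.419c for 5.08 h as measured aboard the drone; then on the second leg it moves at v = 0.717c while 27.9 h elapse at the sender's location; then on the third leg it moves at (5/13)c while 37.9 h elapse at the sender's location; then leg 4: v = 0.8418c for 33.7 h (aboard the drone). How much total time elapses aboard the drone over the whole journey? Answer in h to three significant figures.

τ = 93.2 h

Leg 1: 5.08 h is already measured aboard the drone.
Leg 2: γ = 1/√(1 − 0.717²) = 1/√0.4859 = 1.435; τ_2 = 27.9/1.435 = 19.45 h.
Leg 3: γ = 1/√(1 − (5/13)²) = 13/12 ≈ 1.083; τ_3 = 37.9/1.083 = 34.98 h.
Leg 4: 33.7 h is already measured aboard the drone.
Total: 5.080 + 19.45 + 34.98 + 33.70 h.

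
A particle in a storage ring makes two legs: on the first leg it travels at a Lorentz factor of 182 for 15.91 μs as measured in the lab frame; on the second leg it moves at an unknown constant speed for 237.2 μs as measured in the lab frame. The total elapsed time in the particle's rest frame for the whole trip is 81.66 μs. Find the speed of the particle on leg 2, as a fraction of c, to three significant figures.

Leg 1: γ = 182; τ_1 = 15.91/182.0 = 0.08742 μs.
Leg 2: speed unknown; τ_2 = 237.2/γ_2.
Total proper time: 0.08742 + τ_2 = 81.66, so τ_2 = 81.66 − 0.08742 = 81.57 μs.
γ_2 = 237.2/81.57 = 2.908; β = √(1 − 1/γ²) = √0.8817.

β = 0.939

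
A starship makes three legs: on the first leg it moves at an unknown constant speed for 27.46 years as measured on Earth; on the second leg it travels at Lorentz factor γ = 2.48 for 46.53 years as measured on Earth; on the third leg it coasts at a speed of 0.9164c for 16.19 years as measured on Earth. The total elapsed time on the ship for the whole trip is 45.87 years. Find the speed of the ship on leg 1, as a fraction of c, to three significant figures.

Leg 1: speed unknown; τ_1 = 27.46/γ_1.
Leg 2: γ = 2.48; τ_2 = 46.53/2.480 = 18.76 years.
Leg 3: γ = 1/√(1 − 0.9164²) = 1/√0.1602 = 2.498; τ_3 = 16.19/2.498 = 6.480 years.
Total proper time: τ_1 + 18.76 + 6.480 = 45.87, so τ_1 = 45.87 − 25.24 = 20.63 years.
γ_1 = 27.46/20.63 = 1.331; β = √(1 − 1/γ²) = √0.4357.

β = 0.660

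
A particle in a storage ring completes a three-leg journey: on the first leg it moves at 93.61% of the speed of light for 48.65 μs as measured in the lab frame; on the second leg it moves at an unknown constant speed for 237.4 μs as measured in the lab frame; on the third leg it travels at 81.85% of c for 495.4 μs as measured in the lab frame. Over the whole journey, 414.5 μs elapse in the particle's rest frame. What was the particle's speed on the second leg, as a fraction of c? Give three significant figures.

Leg 1: β = 0.9361; γ = 1/√(1 − 0.9361²) = 1/√0.1237 = 2.843; τ_1 = 48.65/2.843 = 17.11 μs.
Leg 2: speed unknown; τ_2 = 237.4/γ_2.
Leg 3: β = 0.8185; γ = 1/√(1 − 0.8185²) = 1/√0.3301 = 1.741; τ_3 = 495.4/1.741 = 284.6 μs.
Total proper time: 17.11 + τ_2 + 284.6 = 414.5, so τ_2 = 414.5 − 301.7 = 112.8 μs.
γ_2 = 237.4/112.8 = 2.105; β = √(1 − 1/γ²) = √0.7743.

β = 0.880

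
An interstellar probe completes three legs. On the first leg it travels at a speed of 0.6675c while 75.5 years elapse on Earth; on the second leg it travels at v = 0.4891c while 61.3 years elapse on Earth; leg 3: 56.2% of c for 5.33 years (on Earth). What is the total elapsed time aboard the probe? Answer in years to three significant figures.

τ = 114 years

Leg 1: γ = 1/√(1 − 0.6675²) = 1/√0.5544 = 1.343; τ_1 = 75.5/1.343 = 56.22 years.
Leg 2: γ = 1/√(1 − 0.4891²) = 1/√0.7608 = 1.146; τ_2 = 61.3/1.146 = 53.47 years.
Leg 3: β = 0.562; γ = 1/√(1 − 0.562²) = 1/√0.6842 = 1.209; τ_3 = 5.33/1.209 = 4.409 years.
Total: 56.22 + 53.47 + 4.409 years.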